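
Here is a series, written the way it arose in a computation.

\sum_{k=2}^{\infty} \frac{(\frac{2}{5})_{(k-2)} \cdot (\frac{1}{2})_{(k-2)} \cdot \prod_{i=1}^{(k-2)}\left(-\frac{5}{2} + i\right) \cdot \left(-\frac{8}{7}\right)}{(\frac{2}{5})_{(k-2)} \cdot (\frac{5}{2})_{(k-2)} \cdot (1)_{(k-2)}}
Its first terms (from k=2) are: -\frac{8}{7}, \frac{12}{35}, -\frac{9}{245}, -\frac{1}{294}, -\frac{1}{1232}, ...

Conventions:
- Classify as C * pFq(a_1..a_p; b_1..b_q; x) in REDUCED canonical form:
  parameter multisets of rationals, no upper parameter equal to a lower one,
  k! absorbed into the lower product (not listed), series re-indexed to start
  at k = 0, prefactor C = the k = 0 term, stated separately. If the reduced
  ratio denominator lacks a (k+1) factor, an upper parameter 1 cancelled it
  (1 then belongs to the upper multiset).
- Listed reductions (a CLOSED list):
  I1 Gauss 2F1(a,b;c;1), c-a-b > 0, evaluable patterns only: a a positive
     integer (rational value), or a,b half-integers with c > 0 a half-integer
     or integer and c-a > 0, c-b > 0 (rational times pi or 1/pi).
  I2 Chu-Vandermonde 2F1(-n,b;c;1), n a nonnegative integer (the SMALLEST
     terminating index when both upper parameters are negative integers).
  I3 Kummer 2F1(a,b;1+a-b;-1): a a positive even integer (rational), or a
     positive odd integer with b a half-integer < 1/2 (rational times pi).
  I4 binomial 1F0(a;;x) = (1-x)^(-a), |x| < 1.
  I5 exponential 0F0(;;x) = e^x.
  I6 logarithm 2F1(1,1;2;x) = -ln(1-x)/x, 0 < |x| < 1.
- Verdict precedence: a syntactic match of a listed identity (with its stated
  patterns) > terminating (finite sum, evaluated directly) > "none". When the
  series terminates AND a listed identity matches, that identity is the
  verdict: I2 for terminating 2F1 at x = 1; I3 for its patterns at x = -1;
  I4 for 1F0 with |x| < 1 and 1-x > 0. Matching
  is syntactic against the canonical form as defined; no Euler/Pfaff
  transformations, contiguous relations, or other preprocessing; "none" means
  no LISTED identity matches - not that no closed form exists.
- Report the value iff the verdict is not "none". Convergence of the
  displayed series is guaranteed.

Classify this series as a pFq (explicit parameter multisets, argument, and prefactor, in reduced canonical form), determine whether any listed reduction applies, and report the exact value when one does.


Classification (C = -\frac{8}{7}): 2F1 with upper {-\frac{3}{2}, \frac{1}{2}}, lower {\frac{5}{2}}, argument x = 1. Verdict: the half-integer Gauss pattern (I1) fires (x = 1; upper {-\frac{3}{2}, \frac{1}{2}} half-integers, c = \frac{5}{2} in the evaluable pattern). Exact value: \left(-\frac{15}{56}\right) \cdot \pi.

The tell: from the first term -\frac{8}{7}: the parameter 2/5 appears in both the upper and lower lists and cancels.
Ratio: r(k) = 1 * (k-\frac{3}{2}) (k+\frac{1}{2}) / [(k+\frac{5}{2}) (k+1)] ; factor over Q: parameters, x = 1, and C = -\frac{8}{7}.


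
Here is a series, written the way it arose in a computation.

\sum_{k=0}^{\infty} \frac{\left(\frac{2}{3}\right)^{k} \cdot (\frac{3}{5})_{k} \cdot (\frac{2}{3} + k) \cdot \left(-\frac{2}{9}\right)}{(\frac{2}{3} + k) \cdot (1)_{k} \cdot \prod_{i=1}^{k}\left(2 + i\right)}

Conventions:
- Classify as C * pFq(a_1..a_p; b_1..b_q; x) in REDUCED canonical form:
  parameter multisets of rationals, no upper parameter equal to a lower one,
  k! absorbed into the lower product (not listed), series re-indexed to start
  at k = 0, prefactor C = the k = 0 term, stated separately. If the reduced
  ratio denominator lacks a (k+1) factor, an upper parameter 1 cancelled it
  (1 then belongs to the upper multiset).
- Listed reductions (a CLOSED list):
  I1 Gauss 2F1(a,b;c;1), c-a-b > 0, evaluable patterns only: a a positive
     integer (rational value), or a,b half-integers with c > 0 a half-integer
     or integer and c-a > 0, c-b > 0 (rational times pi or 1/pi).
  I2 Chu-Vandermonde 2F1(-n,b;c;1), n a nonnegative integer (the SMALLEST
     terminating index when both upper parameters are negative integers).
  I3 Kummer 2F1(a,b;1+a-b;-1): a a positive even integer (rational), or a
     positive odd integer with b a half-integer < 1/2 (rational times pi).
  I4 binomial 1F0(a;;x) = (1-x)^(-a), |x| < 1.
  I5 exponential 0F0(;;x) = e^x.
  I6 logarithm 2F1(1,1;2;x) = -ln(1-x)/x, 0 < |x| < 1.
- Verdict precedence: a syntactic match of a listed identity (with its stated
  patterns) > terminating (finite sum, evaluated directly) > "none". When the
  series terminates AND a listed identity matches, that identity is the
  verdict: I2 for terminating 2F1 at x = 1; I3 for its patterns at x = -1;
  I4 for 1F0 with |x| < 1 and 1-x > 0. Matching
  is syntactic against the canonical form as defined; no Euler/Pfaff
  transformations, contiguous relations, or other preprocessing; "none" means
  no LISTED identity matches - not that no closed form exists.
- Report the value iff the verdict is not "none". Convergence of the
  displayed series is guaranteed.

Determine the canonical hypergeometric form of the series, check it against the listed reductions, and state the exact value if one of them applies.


x = \frac{2}{3} here; the reduced form reads 1F1, upper {\frac{3}{5}}, lower {3}, C = -\frac{2}{9}. Verdict: none. No listed pattern accepts 1F1(\frac{3}{5}; 3; \frac{2}{3}).

Key step: x = \frac{2}{3} and (1)_k (C = -2/9) is k! itself.
Term ratio: r(k) = \frac{2}{3} * (k+\frac{3}{5}) / [(k+3) (k+1)] - poly over poly, x = \frac{2}{3} from leading terms; C = -\frac{2}{9} at k = 0.


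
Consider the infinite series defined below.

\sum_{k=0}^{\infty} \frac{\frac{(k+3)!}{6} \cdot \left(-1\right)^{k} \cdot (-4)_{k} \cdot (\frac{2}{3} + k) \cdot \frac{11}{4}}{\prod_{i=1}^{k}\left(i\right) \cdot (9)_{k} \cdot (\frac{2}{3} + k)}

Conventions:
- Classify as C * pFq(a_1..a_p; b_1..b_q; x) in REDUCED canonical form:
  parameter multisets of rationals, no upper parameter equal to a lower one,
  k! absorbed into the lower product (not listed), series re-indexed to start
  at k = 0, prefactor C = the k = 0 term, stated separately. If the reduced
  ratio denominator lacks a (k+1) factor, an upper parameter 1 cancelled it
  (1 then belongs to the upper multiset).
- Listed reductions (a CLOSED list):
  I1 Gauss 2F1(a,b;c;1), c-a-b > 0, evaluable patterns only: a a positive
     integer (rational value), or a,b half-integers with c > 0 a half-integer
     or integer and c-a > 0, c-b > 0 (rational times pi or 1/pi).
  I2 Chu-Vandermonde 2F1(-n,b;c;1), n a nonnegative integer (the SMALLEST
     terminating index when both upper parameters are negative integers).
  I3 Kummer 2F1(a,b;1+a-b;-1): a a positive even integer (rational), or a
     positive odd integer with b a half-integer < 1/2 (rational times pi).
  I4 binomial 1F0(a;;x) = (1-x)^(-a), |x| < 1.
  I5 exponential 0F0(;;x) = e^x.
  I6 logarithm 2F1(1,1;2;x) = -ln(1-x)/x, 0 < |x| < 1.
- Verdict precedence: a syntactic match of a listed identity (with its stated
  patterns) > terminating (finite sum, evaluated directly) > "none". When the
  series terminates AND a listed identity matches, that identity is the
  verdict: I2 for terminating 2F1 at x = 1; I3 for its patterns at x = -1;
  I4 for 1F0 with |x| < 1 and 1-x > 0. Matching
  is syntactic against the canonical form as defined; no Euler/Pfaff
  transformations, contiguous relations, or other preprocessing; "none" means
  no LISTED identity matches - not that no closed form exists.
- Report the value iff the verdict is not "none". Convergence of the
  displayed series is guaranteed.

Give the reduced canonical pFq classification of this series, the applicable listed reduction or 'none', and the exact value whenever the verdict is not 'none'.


At argument -1: a 2F1 with upper {-4, 4}, lower {9}, scaled by C = \frac{11}{4}. Verdict: this is the Kummer evaluation I3 (x = -1; c = 9 equals 1+a-b for upper {-4, 4}: listed pattern). Its exact value is \frac{77}{6}.

The tell: with t_0 = \frac{11}{4}, the product of the first k integers (prefactor 11/4) is k!.
Consecutive-term ratio: r(k) = -1 * (k-4) (k+4) / [(k+9) (k+1)] - rational in k, leading ratio -1; with t_0 = \frac{11}{4}, classification follows.


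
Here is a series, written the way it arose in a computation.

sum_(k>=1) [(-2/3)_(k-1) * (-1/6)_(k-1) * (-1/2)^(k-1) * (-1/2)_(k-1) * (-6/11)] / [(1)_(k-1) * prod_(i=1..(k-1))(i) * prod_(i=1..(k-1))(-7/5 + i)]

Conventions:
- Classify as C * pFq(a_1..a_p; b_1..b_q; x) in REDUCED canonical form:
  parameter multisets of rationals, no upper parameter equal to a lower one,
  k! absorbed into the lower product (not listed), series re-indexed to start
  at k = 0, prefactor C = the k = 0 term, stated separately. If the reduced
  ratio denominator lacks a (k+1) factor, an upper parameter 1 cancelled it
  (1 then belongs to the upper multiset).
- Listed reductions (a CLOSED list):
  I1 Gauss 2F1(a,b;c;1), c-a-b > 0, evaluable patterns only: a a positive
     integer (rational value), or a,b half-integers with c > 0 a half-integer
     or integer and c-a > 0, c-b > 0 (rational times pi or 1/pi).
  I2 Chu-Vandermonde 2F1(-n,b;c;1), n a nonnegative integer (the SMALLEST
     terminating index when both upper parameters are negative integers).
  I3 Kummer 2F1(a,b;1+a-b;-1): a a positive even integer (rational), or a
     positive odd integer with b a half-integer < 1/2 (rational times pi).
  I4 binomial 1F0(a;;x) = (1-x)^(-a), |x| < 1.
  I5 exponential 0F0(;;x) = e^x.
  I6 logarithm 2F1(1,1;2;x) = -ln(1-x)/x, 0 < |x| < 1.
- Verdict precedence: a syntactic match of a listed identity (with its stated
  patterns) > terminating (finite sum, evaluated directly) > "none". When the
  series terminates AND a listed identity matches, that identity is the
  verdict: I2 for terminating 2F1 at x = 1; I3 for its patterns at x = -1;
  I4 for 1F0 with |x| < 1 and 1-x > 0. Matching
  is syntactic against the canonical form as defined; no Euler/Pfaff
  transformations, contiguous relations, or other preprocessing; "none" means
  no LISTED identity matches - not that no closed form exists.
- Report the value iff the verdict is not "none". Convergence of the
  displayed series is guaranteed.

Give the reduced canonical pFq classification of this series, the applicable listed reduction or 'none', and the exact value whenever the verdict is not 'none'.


With C = -6/11: the canonical form is 3F2(-2/3, -1/2, -1/6; -2/5, 1; -1/2). Verdict: none. No listed pattern accepts 3F2(-2/3, -1/2, -1/6; -2/5, 1; -1/2).

The tell: x = (-1/2) and the lower running product (C = -6/11) is a rising factorial.
Adjacent-term ratio: r(k) = (-1/2) * (k-2/3) (k-1/2) (k-1/6) / [(k-2/5) (k+1) (k+1)] ; factor over Q: parameters, x = (-1/2), and C = -6/11.


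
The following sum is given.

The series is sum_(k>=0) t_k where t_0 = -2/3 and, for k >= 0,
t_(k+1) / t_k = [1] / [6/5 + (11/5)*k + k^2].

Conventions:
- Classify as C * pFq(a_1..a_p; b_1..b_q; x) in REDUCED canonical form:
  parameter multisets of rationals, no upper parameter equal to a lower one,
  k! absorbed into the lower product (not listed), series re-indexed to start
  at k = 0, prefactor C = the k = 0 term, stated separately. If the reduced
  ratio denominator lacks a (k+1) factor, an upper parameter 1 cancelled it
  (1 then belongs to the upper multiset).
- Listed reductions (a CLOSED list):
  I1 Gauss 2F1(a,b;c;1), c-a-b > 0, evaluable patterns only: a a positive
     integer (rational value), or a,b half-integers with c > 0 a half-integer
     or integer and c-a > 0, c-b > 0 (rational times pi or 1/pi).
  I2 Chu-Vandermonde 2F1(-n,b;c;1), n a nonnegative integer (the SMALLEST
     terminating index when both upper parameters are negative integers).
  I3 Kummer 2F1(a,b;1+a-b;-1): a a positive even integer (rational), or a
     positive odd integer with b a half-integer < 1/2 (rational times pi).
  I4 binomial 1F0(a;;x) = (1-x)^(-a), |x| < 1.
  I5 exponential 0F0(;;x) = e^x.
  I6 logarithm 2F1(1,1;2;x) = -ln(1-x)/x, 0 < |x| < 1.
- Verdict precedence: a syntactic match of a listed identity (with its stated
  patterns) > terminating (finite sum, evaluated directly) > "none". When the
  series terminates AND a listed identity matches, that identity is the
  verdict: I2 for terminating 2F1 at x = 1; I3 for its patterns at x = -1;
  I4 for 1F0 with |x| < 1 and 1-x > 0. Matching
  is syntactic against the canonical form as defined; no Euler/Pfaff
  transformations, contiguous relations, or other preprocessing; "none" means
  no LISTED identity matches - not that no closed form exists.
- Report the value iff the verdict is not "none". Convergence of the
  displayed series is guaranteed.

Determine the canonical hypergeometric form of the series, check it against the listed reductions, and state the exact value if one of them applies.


This is -2/3 * 0F1(-; 6/5; 1) in reduced canonical form. Verdict: none. Every listed pattern misses the 0F1 form at 1, upper {-}.

Structural cue: x = 1 and factor the ratio over Q (prefactor -2/3): negated roots = parameters.
Step ratio: r(k) = 1 * 1 / [(k+6/5) (k+1)] - poly over poly, x = 1 from leading terms; C = -2/3 at k = 0.


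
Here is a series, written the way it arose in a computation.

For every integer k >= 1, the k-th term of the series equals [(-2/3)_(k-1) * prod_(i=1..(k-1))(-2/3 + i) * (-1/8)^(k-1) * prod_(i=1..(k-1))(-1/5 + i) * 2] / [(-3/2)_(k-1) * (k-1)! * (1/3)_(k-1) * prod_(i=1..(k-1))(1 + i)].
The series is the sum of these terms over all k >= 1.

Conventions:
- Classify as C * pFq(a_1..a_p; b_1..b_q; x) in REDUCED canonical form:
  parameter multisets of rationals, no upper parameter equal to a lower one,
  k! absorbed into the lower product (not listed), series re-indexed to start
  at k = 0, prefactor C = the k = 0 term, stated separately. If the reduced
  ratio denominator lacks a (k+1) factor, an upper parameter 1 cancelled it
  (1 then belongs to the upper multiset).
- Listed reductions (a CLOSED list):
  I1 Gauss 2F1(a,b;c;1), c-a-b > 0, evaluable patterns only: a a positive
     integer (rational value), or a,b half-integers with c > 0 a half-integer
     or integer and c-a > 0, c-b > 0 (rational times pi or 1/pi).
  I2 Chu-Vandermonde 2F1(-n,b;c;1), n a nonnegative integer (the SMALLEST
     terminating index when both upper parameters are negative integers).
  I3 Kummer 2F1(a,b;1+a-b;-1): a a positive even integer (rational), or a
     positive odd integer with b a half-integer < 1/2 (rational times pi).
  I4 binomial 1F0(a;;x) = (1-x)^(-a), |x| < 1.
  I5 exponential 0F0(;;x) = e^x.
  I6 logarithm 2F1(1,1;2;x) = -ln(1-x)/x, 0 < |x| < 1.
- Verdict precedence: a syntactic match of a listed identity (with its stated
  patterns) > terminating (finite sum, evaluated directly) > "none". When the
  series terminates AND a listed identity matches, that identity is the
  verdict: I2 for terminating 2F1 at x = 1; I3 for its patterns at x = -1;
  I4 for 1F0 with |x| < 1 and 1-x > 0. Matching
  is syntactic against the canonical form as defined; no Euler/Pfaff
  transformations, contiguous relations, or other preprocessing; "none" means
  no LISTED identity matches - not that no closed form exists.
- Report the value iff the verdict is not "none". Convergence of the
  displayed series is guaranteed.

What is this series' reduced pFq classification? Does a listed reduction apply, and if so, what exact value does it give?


x = -1/8 here; the reduced form reads 2F2, upper {-2/3, 4/5}, lower {-3/2, 2}, C = 2. Verdict: no listed reduction: x = -1/8 and upper {-2/3, 4/5} fail every I1-I6 pattern.

Key step: from the first term 2: the running product (C = 2) telescopes to a rising factorial.
Adjacent-term ratio: r(k) = (-1/8) * (k-2/3) (k+4/5) / [(k-3/2) (k+2) (k+1)] ; factor over Q: parameters, x = (-1/8), and C = 2.


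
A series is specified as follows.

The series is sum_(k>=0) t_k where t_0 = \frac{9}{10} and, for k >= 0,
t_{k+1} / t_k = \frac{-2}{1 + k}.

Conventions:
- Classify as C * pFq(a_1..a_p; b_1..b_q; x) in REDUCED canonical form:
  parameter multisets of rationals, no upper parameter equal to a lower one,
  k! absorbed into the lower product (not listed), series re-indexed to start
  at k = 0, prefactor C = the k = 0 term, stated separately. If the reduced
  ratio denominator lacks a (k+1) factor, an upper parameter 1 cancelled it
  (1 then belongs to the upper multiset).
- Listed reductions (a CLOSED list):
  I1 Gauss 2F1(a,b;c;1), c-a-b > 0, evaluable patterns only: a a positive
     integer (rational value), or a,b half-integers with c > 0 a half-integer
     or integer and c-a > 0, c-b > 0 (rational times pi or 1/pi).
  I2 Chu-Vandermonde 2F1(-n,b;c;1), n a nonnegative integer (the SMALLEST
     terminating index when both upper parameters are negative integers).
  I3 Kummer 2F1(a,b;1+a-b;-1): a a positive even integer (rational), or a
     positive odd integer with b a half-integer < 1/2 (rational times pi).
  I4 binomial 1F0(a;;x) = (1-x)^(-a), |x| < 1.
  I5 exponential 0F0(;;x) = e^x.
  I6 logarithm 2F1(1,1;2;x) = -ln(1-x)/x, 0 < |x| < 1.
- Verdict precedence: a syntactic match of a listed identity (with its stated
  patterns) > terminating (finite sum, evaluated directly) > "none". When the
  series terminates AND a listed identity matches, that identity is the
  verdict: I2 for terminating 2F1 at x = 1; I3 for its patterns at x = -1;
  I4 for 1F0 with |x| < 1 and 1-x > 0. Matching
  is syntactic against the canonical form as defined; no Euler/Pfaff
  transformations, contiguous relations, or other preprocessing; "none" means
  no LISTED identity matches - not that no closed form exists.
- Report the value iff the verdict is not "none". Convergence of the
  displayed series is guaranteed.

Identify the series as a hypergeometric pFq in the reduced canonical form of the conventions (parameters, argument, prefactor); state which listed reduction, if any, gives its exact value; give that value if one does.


Reduced: x = -2, 0F0, upper = {-}, lower = {-}, C = \frac{9}{10}. Verdict: the I5 exponential reduction matches (the 0F0 exponential series at x = -2). Sum: \frac{9}{10} \cdot e^{-2}.

The tell: t_0 being \frac{9}{10}, factor the ratio over Q (C = 9/10, x = -2): negated roots = parameters.
Term ratio: r(k) = -2 * 1 / [(k+1)] - rational; roots negated = parameters, x = -2, C = \frac{9}{10}.


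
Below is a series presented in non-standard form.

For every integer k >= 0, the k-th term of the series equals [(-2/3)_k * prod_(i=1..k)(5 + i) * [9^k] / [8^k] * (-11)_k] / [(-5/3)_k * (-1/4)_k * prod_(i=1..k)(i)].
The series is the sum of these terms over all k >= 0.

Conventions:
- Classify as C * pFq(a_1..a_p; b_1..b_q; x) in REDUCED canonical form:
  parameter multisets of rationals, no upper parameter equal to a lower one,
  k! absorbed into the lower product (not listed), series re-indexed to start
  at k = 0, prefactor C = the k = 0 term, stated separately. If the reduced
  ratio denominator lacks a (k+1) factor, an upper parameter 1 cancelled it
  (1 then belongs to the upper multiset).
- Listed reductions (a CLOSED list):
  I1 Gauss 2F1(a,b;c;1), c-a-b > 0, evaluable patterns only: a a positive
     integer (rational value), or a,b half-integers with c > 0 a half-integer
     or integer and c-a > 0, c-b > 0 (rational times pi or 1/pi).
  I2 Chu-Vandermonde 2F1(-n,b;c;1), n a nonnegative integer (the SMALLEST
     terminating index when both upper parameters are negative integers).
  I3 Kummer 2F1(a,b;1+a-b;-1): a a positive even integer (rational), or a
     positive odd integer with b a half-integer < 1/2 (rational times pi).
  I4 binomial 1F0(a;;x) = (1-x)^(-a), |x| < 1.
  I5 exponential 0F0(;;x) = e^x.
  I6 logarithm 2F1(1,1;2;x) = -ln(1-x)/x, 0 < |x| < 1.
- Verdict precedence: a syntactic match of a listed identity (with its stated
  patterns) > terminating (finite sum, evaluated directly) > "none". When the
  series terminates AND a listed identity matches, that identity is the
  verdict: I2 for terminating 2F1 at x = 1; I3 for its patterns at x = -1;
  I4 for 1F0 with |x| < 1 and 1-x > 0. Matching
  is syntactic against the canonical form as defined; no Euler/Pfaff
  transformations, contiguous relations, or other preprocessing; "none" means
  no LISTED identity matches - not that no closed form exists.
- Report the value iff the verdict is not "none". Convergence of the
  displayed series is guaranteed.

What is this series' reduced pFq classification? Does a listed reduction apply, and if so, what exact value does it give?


At argument 9/8: a 3F2 with upper {-11, -2/3, 6}, lower {-5/3, -1/4}, scaled by C = 1. Verdict: terminating. With -11 upstairs the series is a 12-term polynomial sum; evaluated term by term. Value: -31656857/270940.

Key observation: with t_0 = 1, the two geometric factors (C = 1, x = 9/8) combine into one argument.
Ratio: r(k) = (9/8) * (k-11) (k-2/3) (k+6) / [(k-5/3) (k-1/4) (k+1)] - rational in k. x = (9/8); t_0 = 1; negate the roots.


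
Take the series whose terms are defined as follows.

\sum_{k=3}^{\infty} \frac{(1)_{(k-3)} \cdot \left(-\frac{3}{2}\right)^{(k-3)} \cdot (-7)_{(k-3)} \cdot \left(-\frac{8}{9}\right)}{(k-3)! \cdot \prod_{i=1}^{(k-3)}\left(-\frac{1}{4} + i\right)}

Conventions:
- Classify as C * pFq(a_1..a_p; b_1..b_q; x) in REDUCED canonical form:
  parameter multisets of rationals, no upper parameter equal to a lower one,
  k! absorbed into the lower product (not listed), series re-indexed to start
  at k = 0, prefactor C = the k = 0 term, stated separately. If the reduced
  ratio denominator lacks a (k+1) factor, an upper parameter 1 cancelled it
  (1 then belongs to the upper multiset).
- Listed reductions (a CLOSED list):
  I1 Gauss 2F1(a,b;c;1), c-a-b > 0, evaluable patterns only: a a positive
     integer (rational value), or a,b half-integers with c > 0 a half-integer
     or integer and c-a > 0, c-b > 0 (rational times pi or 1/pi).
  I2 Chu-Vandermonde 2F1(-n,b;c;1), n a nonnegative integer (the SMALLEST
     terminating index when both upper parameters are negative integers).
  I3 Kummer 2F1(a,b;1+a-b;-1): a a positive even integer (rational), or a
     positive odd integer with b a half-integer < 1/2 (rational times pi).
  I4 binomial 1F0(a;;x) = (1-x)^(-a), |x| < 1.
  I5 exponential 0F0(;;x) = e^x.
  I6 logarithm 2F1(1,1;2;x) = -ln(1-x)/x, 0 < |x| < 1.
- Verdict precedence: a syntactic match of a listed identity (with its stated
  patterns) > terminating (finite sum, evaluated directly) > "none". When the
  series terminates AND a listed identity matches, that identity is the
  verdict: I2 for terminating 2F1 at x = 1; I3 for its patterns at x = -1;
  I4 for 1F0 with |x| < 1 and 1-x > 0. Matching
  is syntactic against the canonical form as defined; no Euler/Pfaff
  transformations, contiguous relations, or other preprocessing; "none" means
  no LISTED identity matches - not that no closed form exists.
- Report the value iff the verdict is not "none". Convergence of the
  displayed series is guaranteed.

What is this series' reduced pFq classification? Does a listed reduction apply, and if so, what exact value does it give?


This is -\frac{8}{9} * 2F1(-7, 1; \frac{3}{4}; -\frac{3}{2}) in reduced canonical form. Verdict: terminating - upper parameter -7 makes this a finite sum (last index 7), evaluated exactly. Its exact value is -\frac{13908184}{14421}.

First insight: from the first term -\frac{8}{9}: the lower running product (C = -8/9) is a rising factorial.
Step ratio: r(k) = -\frac{3}{2} * (k-7) (k+1) / [(k+\frac{3}{4}) (k+1)] - poly over poly, x = -\frac{3}{2} from leading terms; C = -\frac{8}{9} at k = 0.


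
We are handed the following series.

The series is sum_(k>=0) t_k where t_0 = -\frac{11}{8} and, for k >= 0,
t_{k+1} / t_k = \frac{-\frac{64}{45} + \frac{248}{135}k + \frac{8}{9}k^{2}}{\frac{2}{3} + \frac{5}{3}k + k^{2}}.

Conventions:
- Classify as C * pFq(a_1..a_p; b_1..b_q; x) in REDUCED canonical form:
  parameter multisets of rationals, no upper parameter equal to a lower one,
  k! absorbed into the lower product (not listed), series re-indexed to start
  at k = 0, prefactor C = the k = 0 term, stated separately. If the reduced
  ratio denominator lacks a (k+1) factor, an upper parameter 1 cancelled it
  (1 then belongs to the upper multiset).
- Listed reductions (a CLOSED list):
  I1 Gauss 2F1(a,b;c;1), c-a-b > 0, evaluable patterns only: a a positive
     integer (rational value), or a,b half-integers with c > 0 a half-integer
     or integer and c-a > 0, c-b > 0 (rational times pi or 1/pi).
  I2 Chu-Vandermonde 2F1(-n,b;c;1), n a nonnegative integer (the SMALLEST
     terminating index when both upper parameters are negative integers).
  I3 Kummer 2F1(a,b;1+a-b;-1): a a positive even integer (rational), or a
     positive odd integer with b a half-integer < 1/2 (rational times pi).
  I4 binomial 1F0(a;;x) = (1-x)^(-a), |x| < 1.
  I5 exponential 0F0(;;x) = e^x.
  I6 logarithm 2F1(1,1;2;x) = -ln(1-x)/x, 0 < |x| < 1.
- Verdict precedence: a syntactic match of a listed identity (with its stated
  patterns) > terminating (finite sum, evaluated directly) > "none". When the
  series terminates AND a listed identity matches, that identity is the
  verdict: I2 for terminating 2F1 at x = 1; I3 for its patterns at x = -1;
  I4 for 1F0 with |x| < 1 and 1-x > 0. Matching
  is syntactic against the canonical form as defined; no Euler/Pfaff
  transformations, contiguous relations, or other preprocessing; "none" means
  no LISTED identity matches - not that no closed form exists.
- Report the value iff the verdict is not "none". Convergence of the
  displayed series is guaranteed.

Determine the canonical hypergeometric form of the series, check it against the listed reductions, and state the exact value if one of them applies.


x = \frac{8}{9} here; the reduced form reads 2F1, upper {-\frac{3}{5}, \frac{8}{3}}, lower {\frac{2}{3}}, C = -\frac{11}{8}. Verdict: none. No listed pattern accepts 2F1(-\frac{3}{5}, \frac{8}{3}; \frac{2}{3}; \frac{8}{9}).

First insight: from the first term -\frac{11}{8}: the expanded ratio factors over Q; C = -11/8, roots give parameters.
Consecutive-term ratio: r(k) = \frac{8}{9} * (k-\frac{3}{5}) (k+\frac{8}{3}) / [(k+\frac{2}{3}) (k+1)] - rational; roots negated = parameters, x = \frac{8}{9}, C = -\frac{11}{8}.


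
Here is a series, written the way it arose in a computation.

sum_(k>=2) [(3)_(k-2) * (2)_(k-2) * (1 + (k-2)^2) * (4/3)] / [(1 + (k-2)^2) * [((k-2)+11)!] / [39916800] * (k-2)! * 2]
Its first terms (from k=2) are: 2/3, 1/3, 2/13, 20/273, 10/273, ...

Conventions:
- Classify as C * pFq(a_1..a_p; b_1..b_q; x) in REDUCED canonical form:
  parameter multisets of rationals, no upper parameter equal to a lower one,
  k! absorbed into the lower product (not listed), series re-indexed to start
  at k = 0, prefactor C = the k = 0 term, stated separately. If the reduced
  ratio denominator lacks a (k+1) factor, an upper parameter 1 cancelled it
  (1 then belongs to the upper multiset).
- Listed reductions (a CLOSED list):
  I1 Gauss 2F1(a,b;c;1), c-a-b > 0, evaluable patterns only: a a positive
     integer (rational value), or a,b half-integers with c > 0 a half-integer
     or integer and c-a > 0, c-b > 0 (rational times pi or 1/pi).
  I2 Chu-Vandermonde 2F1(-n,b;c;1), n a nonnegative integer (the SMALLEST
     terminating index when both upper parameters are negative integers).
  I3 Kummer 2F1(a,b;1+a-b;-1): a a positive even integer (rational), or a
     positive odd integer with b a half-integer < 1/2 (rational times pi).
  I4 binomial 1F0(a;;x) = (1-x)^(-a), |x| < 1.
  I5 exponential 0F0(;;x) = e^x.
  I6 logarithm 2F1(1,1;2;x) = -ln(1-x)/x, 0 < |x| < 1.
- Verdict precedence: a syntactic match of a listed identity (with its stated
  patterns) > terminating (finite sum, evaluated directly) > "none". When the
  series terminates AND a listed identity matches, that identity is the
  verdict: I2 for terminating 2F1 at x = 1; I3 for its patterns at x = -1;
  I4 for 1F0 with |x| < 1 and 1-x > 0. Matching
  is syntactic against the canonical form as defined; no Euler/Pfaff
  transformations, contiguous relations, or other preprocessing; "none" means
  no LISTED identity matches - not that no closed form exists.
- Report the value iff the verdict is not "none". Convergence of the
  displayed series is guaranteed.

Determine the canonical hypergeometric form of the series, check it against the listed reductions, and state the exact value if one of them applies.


Canonical form: C = 2/3 times 2F1 with upper {2, 3}, lower {12}, x = 1. Verdict (x = 1): Gauss (I1, integer-parameter pattern) applies (x = 1: the Gamma ratio telescopes since c-a-b = 7 > 0 and a = 2 in Z>0). Sum: 55/42.

Structural cue: with t_0 = 2/3, the constant factors (C = 2/3, x = 1) combine into one prefactor.
Adjacent-term ratio: r(k) = 1 * (k+2) (k+3) / [(k+12) (k+1)] - rational in k. x = 1; t_0 = 2/3; negate the roots.


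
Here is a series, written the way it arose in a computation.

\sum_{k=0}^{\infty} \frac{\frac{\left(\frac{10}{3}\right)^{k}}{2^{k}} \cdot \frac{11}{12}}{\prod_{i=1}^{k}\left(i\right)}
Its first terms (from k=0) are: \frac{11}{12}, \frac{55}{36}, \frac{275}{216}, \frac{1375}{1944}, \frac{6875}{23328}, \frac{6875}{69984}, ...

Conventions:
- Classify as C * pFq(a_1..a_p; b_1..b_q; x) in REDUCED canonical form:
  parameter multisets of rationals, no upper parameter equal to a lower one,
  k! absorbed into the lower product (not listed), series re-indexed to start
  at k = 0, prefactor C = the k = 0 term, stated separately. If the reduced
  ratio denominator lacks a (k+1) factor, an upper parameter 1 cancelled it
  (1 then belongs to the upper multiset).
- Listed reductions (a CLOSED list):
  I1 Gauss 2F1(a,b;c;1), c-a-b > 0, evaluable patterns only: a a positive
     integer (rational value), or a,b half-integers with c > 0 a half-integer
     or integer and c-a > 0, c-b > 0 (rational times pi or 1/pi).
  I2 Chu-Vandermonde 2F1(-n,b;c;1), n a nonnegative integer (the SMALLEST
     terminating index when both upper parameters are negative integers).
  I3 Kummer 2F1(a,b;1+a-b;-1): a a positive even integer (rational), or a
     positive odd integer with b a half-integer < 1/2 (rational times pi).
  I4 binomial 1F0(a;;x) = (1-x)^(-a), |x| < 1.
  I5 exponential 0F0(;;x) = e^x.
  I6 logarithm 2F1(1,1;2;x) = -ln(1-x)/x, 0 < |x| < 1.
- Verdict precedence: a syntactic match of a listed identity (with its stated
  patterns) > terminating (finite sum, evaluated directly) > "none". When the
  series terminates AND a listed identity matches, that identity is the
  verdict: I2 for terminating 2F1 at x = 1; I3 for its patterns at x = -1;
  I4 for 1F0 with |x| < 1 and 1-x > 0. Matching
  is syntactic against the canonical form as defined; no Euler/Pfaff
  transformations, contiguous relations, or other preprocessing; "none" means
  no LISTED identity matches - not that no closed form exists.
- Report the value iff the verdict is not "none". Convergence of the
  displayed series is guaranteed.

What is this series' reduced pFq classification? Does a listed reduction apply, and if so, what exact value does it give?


At argument \frac{5}{3}: a 0F0 with upper {-}, lower {-}, scaled by C = \frac{11}{12}. Verdict: this is the I5 exponential reduction (the 0F0 exponential series at x = \frac{5}{3}). Sum: \frac{11}{12} \cdot e^{\frac{5}{3}}.

Key step: t_0 being \frac{11}{12}, the product of the first k integers (C = 11/12, x = 5/3) is k!.
Consecutive-term ratio: r(k) = \frac{5}{3} * 1 / [(k+1)] - rational; roots negated = parameters, x = \frac{5}{3}, C = \frac{11}{12}.


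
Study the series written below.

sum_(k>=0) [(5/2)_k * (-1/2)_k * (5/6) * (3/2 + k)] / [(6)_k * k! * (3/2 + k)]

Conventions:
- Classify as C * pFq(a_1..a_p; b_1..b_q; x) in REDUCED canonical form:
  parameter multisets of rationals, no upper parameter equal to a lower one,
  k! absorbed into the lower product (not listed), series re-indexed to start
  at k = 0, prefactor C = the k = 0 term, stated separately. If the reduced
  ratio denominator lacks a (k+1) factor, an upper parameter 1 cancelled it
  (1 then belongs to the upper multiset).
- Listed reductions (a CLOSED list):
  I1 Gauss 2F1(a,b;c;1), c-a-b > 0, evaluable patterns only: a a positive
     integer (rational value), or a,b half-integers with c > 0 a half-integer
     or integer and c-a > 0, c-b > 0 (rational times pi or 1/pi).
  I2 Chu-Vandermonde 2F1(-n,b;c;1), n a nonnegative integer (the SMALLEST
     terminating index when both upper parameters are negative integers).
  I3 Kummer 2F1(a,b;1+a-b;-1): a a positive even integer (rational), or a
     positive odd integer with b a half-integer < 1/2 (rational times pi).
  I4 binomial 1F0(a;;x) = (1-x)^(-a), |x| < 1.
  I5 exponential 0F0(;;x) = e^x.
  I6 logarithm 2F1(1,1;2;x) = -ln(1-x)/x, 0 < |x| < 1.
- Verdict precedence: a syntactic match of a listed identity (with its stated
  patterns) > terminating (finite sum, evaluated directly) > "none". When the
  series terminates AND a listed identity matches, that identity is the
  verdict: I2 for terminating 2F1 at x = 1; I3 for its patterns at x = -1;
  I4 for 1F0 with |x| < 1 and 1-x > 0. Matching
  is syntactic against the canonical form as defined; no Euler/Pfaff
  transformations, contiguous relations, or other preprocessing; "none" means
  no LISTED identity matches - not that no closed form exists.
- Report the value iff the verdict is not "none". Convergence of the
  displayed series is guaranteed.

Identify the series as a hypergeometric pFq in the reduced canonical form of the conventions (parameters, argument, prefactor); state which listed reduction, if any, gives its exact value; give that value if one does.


This is 5/6 * 2F1(-1/2, 5/2; 6; 1) in reduced canonical form. Verdict at x = 1: the half-integer Gauss pattern (I1) matches (x = 1; upper {-1/2, 5/2} half-integers, c = 6 in the evaluable pattern). Exact value: (4096/2079) / pi.

Key observation: t_0 being 5/6, the factor k + 3/2 cancels (top and bottom), leaving C = 5/6.
Consecutive-term ratio: r(k) = 1 * (k-1/2) (k+5/2) / [(k+6) (k+1)] - rational; roots negated = parameters, x = 1, C = 5/6.


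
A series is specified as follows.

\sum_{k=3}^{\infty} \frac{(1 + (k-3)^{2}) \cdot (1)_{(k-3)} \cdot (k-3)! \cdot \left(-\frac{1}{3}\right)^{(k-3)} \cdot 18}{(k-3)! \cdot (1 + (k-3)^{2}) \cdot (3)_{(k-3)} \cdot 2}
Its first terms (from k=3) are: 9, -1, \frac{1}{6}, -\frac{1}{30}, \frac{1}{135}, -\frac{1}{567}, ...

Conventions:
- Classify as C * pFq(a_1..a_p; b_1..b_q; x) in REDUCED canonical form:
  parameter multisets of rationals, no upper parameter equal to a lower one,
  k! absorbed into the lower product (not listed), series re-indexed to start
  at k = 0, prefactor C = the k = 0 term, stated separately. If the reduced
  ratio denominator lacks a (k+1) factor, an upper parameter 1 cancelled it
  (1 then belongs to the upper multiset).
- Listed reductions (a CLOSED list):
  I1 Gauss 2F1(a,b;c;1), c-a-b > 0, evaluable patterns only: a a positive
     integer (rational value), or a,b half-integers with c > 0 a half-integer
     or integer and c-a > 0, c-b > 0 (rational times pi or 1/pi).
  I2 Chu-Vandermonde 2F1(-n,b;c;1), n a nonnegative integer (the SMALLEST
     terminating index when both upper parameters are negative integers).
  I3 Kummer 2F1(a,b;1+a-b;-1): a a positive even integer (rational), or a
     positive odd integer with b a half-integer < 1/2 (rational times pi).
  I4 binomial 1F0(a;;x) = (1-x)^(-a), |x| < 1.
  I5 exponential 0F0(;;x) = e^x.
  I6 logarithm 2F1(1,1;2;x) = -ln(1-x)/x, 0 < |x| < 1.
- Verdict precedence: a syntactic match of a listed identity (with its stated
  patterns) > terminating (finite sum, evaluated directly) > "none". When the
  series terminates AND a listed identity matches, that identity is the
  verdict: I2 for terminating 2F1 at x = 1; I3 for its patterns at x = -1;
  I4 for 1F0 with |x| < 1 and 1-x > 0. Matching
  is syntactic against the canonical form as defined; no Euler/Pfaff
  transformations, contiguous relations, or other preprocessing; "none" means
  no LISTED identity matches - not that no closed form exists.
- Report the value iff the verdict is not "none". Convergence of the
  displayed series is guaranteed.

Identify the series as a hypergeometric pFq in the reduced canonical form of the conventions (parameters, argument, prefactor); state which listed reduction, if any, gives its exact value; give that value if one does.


Reduced: x = -\frac{1}{3}, 2F1, upper = {1, 1}, lower = {3}, C = 9. Verdict: none - this 2F1 at x = -\frac{1}{3} matches no listed pattern, and upper {1, 1} holds no stopper.

First insight: t_0 being 9, the constant factors (prefactor 9) combine into one prefactor.
Consecutive-term ratio: r(k) = -\frac{1}{3} * (k+1) (k+1) / [(k+3) (k+1)] - rational in k. x = -\frac{1}{3}; t_0 = 9; negate the roots.


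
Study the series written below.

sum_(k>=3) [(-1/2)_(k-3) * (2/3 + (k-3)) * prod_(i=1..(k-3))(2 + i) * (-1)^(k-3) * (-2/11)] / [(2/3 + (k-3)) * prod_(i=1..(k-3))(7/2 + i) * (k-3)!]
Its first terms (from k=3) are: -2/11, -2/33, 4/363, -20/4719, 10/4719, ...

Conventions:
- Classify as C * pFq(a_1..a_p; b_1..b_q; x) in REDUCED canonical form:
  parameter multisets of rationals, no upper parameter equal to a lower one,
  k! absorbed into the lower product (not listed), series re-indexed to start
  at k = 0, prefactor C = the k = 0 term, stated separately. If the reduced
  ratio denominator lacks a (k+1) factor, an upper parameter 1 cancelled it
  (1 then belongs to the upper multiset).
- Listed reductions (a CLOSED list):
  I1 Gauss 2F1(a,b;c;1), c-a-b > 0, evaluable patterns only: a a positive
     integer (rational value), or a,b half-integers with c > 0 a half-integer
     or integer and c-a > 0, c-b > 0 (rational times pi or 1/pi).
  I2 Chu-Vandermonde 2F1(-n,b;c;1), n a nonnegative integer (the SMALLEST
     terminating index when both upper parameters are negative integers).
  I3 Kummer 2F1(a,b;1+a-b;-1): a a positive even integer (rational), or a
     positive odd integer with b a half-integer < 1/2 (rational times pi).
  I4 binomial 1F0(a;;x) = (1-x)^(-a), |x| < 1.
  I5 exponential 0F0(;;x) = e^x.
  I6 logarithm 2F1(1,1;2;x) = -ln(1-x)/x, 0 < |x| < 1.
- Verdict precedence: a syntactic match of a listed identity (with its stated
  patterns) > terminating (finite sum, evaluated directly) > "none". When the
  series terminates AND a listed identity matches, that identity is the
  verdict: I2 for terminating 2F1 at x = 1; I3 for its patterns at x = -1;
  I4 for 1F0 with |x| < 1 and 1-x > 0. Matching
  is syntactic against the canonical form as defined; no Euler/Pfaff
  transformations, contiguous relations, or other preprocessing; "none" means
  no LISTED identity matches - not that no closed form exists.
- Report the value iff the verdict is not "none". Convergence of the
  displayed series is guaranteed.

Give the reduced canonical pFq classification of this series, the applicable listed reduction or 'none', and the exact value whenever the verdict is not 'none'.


At argument -1: a 2F1 with upper {-1/2, 3}, lower {9/2}, scaled by C = -2/11. Verdict: Kummer (I3) matches (x = -1; c = 9/2 equals 1+a-b for upper {-1/2, 3}: listed pattern). Hence: (-105/1408) * pi.

Structural cue: with t_0 = -2/11, the lower running product (C = -2/11, x = -1) is a rising factorial.
Ratio: r(k) = (-1) * (k-1/2) (k+3) / [(k+9/2) (k+1)] - poly over poly, x = (-1) from leading terms; C = -2/11 at k = 0.


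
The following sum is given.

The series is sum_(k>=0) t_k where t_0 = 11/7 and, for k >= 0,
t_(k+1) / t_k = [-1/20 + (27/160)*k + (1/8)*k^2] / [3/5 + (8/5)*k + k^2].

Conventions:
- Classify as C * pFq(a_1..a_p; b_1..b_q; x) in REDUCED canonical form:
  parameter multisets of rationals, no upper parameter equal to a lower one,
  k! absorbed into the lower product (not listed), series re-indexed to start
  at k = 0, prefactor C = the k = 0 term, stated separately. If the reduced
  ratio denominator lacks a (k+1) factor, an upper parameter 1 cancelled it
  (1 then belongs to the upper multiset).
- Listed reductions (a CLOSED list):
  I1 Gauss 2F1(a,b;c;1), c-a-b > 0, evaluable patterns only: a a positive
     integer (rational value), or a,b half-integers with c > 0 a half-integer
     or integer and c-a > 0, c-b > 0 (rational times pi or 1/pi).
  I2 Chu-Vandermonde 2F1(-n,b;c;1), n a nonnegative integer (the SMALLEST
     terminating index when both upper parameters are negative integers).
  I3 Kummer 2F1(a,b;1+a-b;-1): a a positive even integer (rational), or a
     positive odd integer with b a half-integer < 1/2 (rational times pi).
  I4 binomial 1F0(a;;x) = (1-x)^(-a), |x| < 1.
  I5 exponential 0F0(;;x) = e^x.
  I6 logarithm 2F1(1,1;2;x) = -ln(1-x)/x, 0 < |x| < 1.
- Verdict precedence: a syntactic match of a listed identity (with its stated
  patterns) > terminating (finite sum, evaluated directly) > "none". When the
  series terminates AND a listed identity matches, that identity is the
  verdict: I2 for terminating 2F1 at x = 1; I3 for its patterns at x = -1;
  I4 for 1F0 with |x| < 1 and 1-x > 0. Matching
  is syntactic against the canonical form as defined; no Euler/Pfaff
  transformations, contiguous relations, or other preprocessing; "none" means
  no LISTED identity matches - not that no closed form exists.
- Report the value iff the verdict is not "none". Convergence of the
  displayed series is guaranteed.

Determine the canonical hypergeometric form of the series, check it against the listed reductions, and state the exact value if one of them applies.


x = 1/8 here; the reduced form reads 2F1, upper {-1/4, 8/5}, lower {3/5}, C = 11/7. Verdict: none (x = 1/8): each listed identity misses the multisets {-1/4, 8/5} ; {3/5}.

The tell: x = (1/8) and the expanded ratio factors over Q; C = 11/7, x = 1/8, roots give parameters.
Adjacent-term ratio: r(k) = (1/8) * (k-1/4) (k+8/5) / [(k+3/5) (k+1)] - poly over poly, x = (1/8) from leading terms; C = 11/7 at k = 0.
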